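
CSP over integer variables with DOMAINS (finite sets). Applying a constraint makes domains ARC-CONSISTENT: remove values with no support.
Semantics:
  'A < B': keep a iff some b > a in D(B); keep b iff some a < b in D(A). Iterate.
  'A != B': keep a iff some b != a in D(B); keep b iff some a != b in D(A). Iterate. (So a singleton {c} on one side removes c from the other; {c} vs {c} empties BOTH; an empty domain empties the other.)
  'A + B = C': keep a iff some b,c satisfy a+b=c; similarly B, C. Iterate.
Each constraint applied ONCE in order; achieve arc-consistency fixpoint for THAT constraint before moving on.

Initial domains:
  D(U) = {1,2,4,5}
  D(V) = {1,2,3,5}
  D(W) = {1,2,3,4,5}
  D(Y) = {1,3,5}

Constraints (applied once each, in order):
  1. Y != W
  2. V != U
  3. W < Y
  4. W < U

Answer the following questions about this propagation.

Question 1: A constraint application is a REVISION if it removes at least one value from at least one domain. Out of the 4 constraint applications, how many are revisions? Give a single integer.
Constraint 1 (Y != W) on D(Y)={1,3,5} D(W)={1,2,3,4,5}: no change => not a revision
Constraint 2 (V != U) on D(V)={1,2,3,5} D(U)={1,2,4,5}: no change => not a revision
Constraint 3 (W < Y) on D(W)={1,2,3,4,5} D(Y)={1,3,5}: W {1,2,3,4,5}->{1,2,3,4}; Y {1,3,5}->{3,5} => REVISION
Constraint 4 (W < U) on D(W)={1,2,3,4} D(U)={1,2,4,5}: U {1,2,4,5}->{2,4,5} => REVISION
Total revisions = 2

Answer: 2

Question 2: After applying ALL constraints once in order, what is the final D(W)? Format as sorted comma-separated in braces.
Answer: {1,2,3,4}

Derivation:
Constraint 1 (Y != W) on D(Y)={1,3,5} D(W)={1,2,3,4,5}: no change
Constraint 2 (V != U) on D(V)={1,2,3,5} D(U)={1,2,4,5}: no change
Constraint 3 (W < Y) on D(W)={1,2,3,4,5} D(Y)={1,3,5}: W {1,2,3,4,5}->{1,2,3,4}; Y {1,3,5}->{3,5}
Constraint 4 (W < U) on D(W)={1,2,3,4} D(U)={1,2,4,5}: U {1,2,4,5}->{2,4,5}
So after all 4 constraints: D(W) = {1,2,3,4}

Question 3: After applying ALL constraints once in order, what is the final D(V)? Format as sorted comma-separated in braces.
Answer: {1,2,3,5}

Derivation:
Constraint 1 (Y != W) on D(Y)={1,3,5} D(W)={1,2,3,4,5}: no change
Constraint 2 (V != U) on D(V)={1,2,3,5} D(U)={1,2,4,5}: no change
Constraint 3 (W < Y) on D(W)={1,2,3,4,5} D(Y)={1,3,5}: W {1,2,3,4,5}->{1,2,3,4}; Y {1,3,5}->{3,5}
Constraint 4 (W < U) on D(W)={1,2,3,4} D(U)={1,2,4,5}: U {1,2,4,5}->{2,4,5}
So after all 4 constraints: D(V) = {1,2,3,5}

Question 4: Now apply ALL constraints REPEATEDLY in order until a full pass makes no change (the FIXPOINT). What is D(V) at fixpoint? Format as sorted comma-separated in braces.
pass 0 (initial): D(V)={1,2,3,5}
pass 1: U {1,2,4,5}->{2,4,5}; W {1,2,3,4,5}->{1,2,3,4}; Y {1,3,5}->{3,5}
pass 2: no change
Fixpoint after 2 passes: D(V) = {1,2,3,5}

Answer: {1,2,3,5}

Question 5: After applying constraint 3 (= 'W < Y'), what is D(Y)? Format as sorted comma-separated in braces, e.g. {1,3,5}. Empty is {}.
Answer: {3,5}

Derivation:
Constraint 1 (Y != W) on D(Y)={1,3,5} D(W)={1,2,3,4,5}: no change
Constraint 2 (V != U) on D(V)={1,2,3,5} D(U)={1,2,4,5}: no change
Constraint 3 (W < Y) on D(W)={1,2,3,4,5} D(Y)={1,3,5}: W {1,2,3,4,5}->{1,2,3,4}; Y {1,3,5}->{3,5}
So after constraint 3: D(Y) = {3,5}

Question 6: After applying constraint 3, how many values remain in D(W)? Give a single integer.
Constraint 1 (Y != W) on D(Y)={1,3,5} D(W)={1,2,3,4,5}: no change
Constraint 2 (V != U) on D(V)={1,2,3,5} D(U)={1,2,4,5}: no change
Constraint 3 (W < Y) on D(W)={1,2,3,4,5} D(Y)={1,3,5}: W {1,2,3,4,5}->{1,2,3,4}; Y {1,3,5}->{3,5}
So after constraint 3: D(W)={1,2,3,4}, size = 4

Answer: 4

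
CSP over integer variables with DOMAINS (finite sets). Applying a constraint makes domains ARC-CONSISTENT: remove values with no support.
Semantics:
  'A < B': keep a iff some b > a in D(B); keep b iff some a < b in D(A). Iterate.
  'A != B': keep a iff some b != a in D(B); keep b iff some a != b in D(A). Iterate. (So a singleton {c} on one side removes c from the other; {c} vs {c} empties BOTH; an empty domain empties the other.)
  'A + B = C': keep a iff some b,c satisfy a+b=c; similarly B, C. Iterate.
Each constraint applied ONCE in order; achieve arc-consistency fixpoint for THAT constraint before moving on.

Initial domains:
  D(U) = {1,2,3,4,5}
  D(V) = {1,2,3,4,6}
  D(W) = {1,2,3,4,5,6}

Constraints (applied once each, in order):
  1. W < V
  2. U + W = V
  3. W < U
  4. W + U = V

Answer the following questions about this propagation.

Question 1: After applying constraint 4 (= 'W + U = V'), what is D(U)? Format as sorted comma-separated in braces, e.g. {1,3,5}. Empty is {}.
Answer: {2,3,4,5}

Derivation:
Constraint 1 (W < V) on D(W)={1,2,3,4,5,6} D(V)={1,2,3,4,6}: W {1,2,3,4,5,6}->{1,2,3,4,5}; V {1,2,3,4,6}->{2,3,4,6}
Constraint 2 (U + W = V) on D(U)={1,2,3,4,5} D(W)={1,2,3,4,5} D(V)={2,3,4,6}: no change
Constraint 3 (W < U) on D(W)={1,2,3,4,5} D(U)={1,2,3,4,5}: W {1,2,3,4,5}->{1,2,3,4}; U {1,2,3,4,5}->{2,3,4,5}
Constraint 4 (W + U = V) on D(W)={1,2,3,4} D(U)={2,3,4,5} D(V)={2,3,4,6}: V {2,3,4,6}->{3,4,6}
So after constraint 4: D(U) = {2,3,4,5}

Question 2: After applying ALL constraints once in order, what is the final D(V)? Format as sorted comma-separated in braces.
Constraint 1 (W < V) on D(W)={1,2,3,4,5,6} D(V)={1,2,3,4,6}: W {1,2,3,4,5,6}->{1,2,3,4,5}; V {1,2,3,4,6}->{2,3,4,6}
Constraint 2 (U + W = V) on D(U)={1,2,3,4,5} D(W)={1,2,3,4,5} D(V)={2,3,4,6}: no change
Constraint 3 (W < U) on D(W)={1,2,3,4,5} D(U)={1,2,3,4,5}: W {1,2,3,4,5}->{1,2,3,4}; U {1,2,3,4,5}->{2,3,4,5}
Constraint 4 (W + U = V) on D(W)={1,2,3,4} D(U)={2,3,4,5} D(V)={2,3,4,6}: V {2,3,4,6}->{3,4,6}
So after all 4 constraints: D(V) = {3,4,6}

Answer: {3,4,6}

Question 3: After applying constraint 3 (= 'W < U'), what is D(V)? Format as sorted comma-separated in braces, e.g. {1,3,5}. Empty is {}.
Answer: {2,3,4,6}

Derivation:
Constraint 1 (W < V) on D(W)={1,2,3,4,5,6} D(V)={1,2,3,4,6}: W {1,2,3,4,5,6}->{1,2,3,4,5}; V {1,2,3,4,6}->{2,3,4,6}
Constraint 2 (U + W = V) on D(U)={1,2,3,4,5} D(W)={1,2,3,4,5} D(V)={2,3,4,6}: no change
Constraint 3 (W < U) on D(W)={1,2,3,4,5} D(U)={1,2,3,4,5}: W {1,2,3,4,5}->{1,2,3,4}; U {1,2,3,4,5}->{2,3,4,5}
So after constraint 3: D(V) = {2,3,4,6}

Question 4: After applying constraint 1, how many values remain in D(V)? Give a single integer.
Answer: 4

Derivation:
Constraint 1 (W < V) on D(W)={1,2,3,4,5,6} D(V)={1,2,3,4,6}: W {1,2,3,4,5,6}->{1,2,3,4,5}; V {1,2,3,4,6}->{2,3,4,6}
So after constraint 1: D(V)={2,3,4,6}, size = 4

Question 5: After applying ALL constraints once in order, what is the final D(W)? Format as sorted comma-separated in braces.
Answer: {1,2,3,4}

Derivation:
Constraint 1 (W < V) on D(W)={1,2,3,4,5,6} D(V)={1,2,3,4,6}: W {1,2,3,4,5,6}->{1,2,3,4,5}; V {1,2,3,4,6}->{2,3,4,6}
Constraint 2 (U + W = V) on D(U)={1,2,3,4,5} D(W)={1,2,3,4,5} D(V)={2,3,4,6}: no change
Constraint 3 (W < U) on D(W)={1,2,3,4,5} D(U)={1,2,3,4,5}: W {1,2,3,4,5}->{1,2,3,4}; U {1,2,3,4,5}->{2,3,4,5}
Constraint 4 (W + U = V) on D(W)={1,2,3,4} D(U)={2,3,4,5} D(V)={2,3,4,6}: V {2,3,4,6}->{3,4,6}
So after all 4 constraints: D(W) = {1,2,3,4}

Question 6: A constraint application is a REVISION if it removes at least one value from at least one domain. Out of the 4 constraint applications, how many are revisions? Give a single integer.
Constraint 1 (W < V) on D(W)={1,2,3,4,5,6} D(V)={1,2,3,4,6}: W {1,2,3,4,5,6}->{1,2,3,4,5}; V {1,2,3,4,6}->{2,3,4,6} => REVISION
Constraint 2 (U + W = V) on D(U)={1,2,3,4,5} D(W)={1,2,3,4,5} D(V)={2,3,4,6}: no change => not a revision
Constraint 3 (W < U) on D(W)={1,2,3,4,5} D(U)={1,2,3,4,5}: W {1,2,3,4,5}->{1,2,3,4}; U {1,2,3,4,5}->{2,3,4,5} => REVISION
Constraint 4 (W + U = V) on D(W)={1,2,3,4} D(U)={2,3,4,5} D(V)={2,3,4,6}: V {2,3,4,6}->{3,4,6} => REVISION
Total revisions = 3

Answer: 3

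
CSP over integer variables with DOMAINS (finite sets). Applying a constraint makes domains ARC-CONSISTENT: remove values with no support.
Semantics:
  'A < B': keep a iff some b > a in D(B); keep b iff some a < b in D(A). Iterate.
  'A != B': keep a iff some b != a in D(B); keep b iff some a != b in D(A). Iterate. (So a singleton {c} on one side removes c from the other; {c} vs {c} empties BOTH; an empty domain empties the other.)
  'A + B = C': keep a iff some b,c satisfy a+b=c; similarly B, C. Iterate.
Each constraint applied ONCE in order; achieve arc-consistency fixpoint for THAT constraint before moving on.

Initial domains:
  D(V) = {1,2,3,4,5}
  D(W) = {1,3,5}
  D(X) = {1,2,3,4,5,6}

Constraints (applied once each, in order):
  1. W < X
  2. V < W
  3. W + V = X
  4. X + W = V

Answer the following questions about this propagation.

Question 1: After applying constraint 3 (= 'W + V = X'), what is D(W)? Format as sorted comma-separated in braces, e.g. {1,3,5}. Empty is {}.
Answer: {3,5}

Derivation:
Constraint 1 (W < X) on D(W)={1,3,5} D(X)={1,2,3,4,5,6}: X {1,2,3,4,5,6}->{2,3,4,5,6}
Constraint 2 (V < W) on D(V)={1,2,3,4,5} D(W)={1,3,5}: V {1,2,3,4,5}->{1,2,3,4}; W {1,3,5}->{3,5}
Constraint 3 (W + V = X) on D(W)={3,5} D(V)={1,2,3,4} D(X)={2,3,4,5,6}: V {1,2,3,4}->{1,2,3}; X {2,3,4,5,6}->{4,5,6}
So after constraint 3: D(W) = {3,5}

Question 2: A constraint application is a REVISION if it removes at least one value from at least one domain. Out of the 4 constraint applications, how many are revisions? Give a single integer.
Answer: 4

Derivation:
Constraint 1 (W < X) on D(W)={1,3,5} D(X)={1,2,3,4,5,6}: X {1,2,3,4,5,6}->{2,3,4,5,6} => REVISION
Constraint 2 (V < W) on D(V)={1,2,3,4,5} D(W)={1,3,5}: V {1,2,3,4,5}->{1,2,3,4}; W {1,3,5}->{3,5} => REVISION
Constraint 3 (W + V = X) on D(W)={3,5} D(V)={1,2,3,4} D(X)={2,3,4,5,6}: V {1,2,3,4}->{1,2,3}; X {2,3,4,5,6}->{4,5,6} => REVISION
Constraint 4 (X + W = V) on D(X)={4,5,6} D(W)={3,5} D(V)={1,2,3}: X {4,5,6}->{}; W {3,5}->{}; V {1,2,3}->{} => REVISION
Total revisions = 4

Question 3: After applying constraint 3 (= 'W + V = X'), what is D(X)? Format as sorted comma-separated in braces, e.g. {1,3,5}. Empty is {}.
Constraint 1 (W < X) on D(W)={1,3,5} D(X)={1,2,3,4,5,6}: X {1,2,3,4,5,6}->{2,3,4,5,6}
Constraint 2 (V < W) on D(V)={1,2,3,4,5} D(W)={1,3,5}: V {1,2,3,4,5}->{1,2,3,4}; W {1,3,5}->{3,5}
Constraint 3 (W + V = X) on D(W)={3,5} D(V)={1,2,3,4} D(X)={2,3,4,5,6}: V {1,2,3,4}->{1,2,3}; X {2,3,4,5,6}->{4,5,6}
So after constraint 3: D(X) = {4,5,6}

Answer: {4,5,6}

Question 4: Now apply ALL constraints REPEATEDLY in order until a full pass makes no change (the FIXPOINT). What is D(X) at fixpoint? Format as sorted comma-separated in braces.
pass 0 (initial): D(X)={1,2,3,4,5,6}
pass 1: V {1,2,3,4,5}->{}; W {1,3,5}->{}; X {1,2,3,4,5,6}->{}
pass 2: no change
Fixpoint after 2 passes: D(X) = {}

Answer: {}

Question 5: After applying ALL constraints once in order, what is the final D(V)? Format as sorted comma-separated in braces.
Answer: {}

Derivation:
Constraint 1 (W < X) on D(W)={1,3,5} D(X)={1,2,3,4,5,6}: X {1,2,3,4,5,6}->{2,3,4,5,6}
Constraint 2 (V < W) on D(V)={1,2,3,4,5} D(W)={1,3,5}: V {1,2,3,4,5}->{1,2,3,4}; W {1,3,5}->{3,5}
Constraint 3 (W + V = X) on D(W)={3,5} D(V)={1,2,3,4} D(X)={2,3,4,5,6}: V {1,2,3,4}->{1,2,3}; X {2,3,4,5,6}->{4,5,6}
Constraint 4 (X + W = V) on D(X)={4,5,6} D(W)={3,5} D(V)={1,2,3}: X {4,5,6}->{}; W {3,5}->{}; V {1,2,3}->{}
So after all 4 constraints: D(V) = {}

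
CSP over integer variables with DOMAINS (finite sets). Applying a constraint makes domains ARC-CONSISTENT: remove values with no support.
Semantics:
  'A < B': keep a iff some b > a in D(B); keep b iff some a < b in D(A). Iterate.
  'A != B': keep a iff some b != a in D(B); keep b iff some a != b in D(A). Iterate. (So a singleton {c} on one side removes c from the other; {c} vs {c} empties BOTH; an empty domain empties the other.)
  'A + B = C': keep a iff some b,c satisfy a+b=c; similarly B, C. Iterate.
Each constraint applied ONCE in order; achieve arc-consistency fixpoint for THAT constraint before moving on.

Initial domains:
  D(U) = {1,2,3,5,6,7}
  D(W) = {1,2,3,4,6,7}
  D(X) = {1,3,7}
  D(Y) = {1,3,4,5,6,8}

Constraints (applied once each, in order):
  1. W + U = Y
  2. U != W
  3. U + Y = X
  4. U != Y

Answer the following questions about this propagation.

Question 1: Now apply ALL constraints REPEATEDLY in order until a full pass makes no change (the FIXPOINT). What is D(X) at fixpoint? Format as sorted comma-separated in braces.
Answer: {7}

Derivation:
pass 0 (initial): D(X)={1,3,7}
pass 1: U {1,2,3,5,6,7}->{1,2,3}; X {1,3,7}->{7}; Y {1,3,4,5,6,8}->{4,5,6}
pass 2: W {1,2,3,4,6,7}->{1,2,3,4}
pass 3: no change
Fixpoint after 3 passes: D(X) = {7}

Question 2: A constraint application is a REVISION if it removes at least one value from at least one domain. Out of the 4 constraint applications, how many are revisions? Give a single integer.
Answer: 2

Derivation:
Constraint 1 (W + U = Y) on D(W)={1,2,3,4,6,7} D(U)={1,2,3,5,6,7} D(Y)={1,3,4,5,6,8}: Y {1,3,4,5,6,8}->{3,4,5,6,8} => REVISION
Constraint 2 (U != W) on D(U)={1,2,3,5,6,7} D(W)={1,2,3,4,6,7}: no change => not a revision
Constraint 3 (U + Y = X) on D(U)={1,2,3,5,6,7} D(Y)={3,4,5,6,8} D(X)={1,3,7}: U {1,2,3,5,6,7}->{1,2,3}; Y {3,4,5,6,8}->{4,5,6}; X {1,3,7}->{7} => REVISION
Constraint 4 (U != Y) on D(U)={1,2,3} D(Y)={4,5,6}: no change => not a revision
Total revisions = 2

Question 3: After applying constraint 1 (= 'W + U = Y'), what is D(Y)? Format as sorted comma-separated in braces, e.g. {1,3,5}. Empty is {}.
Answer: {3,4,5,6,8}

Derivation:
Constraint 1 (W + U = Y) on D(W)={1,2,3,4,6,7} D(U)={1,2,3,5,6,7} D(Y)={1,3,4,5,6,8}: Y {1,3,4,5,6,8}->{3,4,5,6,8}
So after constraint 1: D(Y) = {3,4,5,6,8}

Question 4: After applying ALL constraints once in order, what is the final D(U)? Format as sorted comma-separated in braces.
Constraint 1 (W + U = Y) on D(W)={1,2,3,4,6,7} D(U)={1,2,3,5,6,7} D(Y)={1,3,4,5,6,8}: Y {1,3,4,5,6,8}->{3,4,5,6,8}
Constraint 2 (U != W) on D(U)={1,2,3,5,6,7} D(W)={1,2,3,4,6,7}: no change
Constraint 3 (U + Y = X) on D(U)={1,2,3,5,6,7} D(Y)={3,4,5,6,8} D(X)={1,3,7}: U {1,2,3,5,6,7}->{1,2,3}; Y {3,4,5,6,8}->{4,5,6}; X {1,3,7}->{7}
Constraint 4 (U != Y) on D(U)={1,2,3} D(Y)={4,5,6}: no change
So after all 4 constraints: D(U) = {1,2,3}

Answer: {1,2,3}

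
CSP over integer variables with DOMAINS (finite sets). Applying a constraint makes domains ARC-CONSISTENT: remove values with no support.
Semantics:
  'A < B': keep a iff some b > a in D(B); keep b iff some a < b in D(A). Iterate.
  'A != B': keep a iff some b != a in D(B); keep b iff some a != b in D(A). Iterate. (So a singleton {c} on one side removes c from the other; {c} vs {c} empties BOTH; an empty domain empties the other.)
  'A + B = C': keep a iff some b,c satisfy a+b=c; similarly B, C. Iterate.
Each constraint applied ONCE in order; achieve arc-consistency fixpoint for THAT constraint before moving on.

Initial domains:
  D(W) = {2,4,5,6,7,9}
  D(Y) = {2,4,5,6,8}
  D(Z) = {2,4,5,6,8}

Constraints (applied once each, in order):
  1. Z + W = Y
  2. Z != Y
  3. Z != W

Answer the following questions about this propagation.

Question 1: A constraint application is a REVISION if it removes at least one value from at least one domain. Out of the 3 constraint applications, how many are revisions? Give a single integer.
Constraint 1 (Z + W = Y) on D(Z)={2,4,5,6,8} D(W)={2,4,5,6,7,9} D(Y)={2,4,5,6,8}: Z {2,4,5,6,8}->{2,4,6}; W {2,4,5,6,7,9}->{2,4,6}; Y {2,4,5,6,8}->{4,6,8} => REVISION
Constraint 2 (Z != Y) on D(Z)={2,4,6} D(Y)={4,6,8}: no change => not a revision
Constraint 3 (Z != W) on D(Z)={2,4,6} D(W)={2,4,6}: no change => not a revision
Total revisions = 1

Answer: 1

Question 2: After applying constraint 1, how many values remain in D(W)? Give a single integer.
Constraint 1 (Z + W = Y) on D(Z)={2,4,5,6,8} D(W)={2,4,5,6,7,9} D(Y)={2,4,5,6,8}: Z {2,4,5,6,8}->{2,4,6}; W {2,4,5,6,7,9}->{2,4,6}; Y {2,4,5,6,8}->{4,6,8}
So after constraint 1: D(W)={2,4,6}, size = 3

Answer: 3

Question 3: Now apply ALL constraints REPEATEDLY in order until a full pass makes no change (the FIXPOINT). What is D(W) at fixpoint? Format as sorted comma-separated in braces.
pass 0 (initial): D(W)={2,4,5,6,7,9}
pass 1: W {2,4,5,6,7,9}->{2,4,6}; Y {2,4,5,6,8}->{4,6,8}; Z {2,4,5,6,8}->{2,4,6}
pass 2: no change
Fixpoint after 2 passes: D(W) = {2,4,6}

Answer: {2,4,6}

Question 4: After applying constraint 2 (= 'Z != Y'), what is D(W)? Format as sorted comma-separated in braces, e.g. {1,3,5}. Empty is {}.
Answer: {2,4,6}

Derivation:
Constraint 1 (Z + W = Y) on D(Z)={2,4,5,6,8} D(W)={2,4,5,6,7,9} D(Y)={2,4,5,6,8}: Z {2,4,5,6,8}->{2,4,6}; W {2,4,5,6,7,9}->{2,4,6}; Y {2,4,5,6,8}->{4,6,8}
Constraint 2 (Z != Y) on D(Z)={2,4,6} D(Y)={4,6,8}: no change
So after constraint 2: D(W) = {2,4,6}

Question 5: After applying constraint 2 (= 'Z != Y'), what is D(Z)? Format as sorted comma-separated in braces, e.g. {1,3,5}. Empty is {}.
Answer: {2,4,6}

Derivation:
Constraint 1 (Z + W = Y) on D(Z)={2,4,5,6,8} D(W)={2,4,5,6,7,9} D(Y)={2,4,5,6,8}: Z {2,4,5,6,8}->{2,4,6}; W {2,4,5,6,7,9}->{2,4,6}; Y {2,4,5,6,8}->{4,6,8}
Constraint 2 (Z != Y) on D(Z)={2,4,6} D(Y)={4,6,8}: no change
So after constraint 2: D(Z) = {2,4,6}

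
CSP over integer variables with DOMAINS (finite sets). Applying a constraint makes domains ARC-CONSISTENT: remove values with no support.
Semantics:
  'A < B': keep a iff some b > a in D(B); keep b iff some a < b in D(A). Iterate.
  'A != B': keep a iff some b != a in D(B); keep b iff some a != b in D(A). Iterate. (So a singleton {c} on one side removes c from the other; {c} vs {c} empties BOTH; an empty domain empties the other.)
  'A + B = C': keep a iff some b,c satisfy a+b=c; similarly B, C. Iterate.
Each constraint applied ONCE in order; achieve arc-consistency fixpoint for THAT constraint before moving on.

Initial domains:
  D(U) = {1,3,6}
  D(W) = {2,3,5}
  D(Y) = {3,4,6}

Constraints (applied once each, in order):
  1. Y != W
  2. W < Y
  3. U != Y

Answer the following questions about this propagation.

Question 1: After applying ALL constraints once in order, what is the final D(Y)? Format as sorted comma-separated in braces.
Constraint 1 (Y != W) on D(Y)={3,4,6} D(W)={2,3,5}: no change
Constraint 2 (W < Y) on D(W)={2,3,5} D(Y)={3,4,6}: no change
Constraint 3 (U != Y) on D(U)={1,3,6} D(Y)={3,4,6}: no change
So after all 3 constraints: D(Y) = {3,4,6}

Answer: {3,4,6}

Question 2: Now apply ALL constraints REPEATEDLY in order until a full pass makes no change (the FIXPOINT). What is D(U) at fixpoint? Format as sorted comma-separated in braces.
Answer: {1,3,6}

Derivation:
pass 0 (initial): D(U)={1,3,6}
pass 1: no change
Fixpoint after 1 passes: D(U) = {1,3,6}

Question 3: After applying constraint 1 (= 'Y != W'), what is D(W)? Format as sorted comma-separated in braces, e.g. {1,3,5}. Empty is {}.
Answer: {2,3,5}

Derivation:
Constraint 1 (Y != W) on D(Y)={3,4,6} D(W)={2,3,5}: no change
So after constraint 1: D(W) = {2,3,5}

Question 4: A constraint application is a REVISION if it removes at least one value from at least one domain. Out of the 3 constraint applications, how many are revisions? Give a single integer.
Answer: 0

Derivation:
Constraint 1 (Y != W) on D(Y)={3,4,6} D(W)={2,3,5}: no change => not a revision
Constraint 2 (W < Y) on D(W)={2,3,5} D(Y)={3,4,6}: no change => not a revision
Constraint 3 (U != Y) on D(U)={1,3,6} D(Y)={3,4,6}: no change => not a revision
Total revisions = 0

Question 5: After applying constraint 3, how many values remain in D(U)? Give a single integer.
Constraint 1 (Y != W) on D(Y)={3,4,6} D(W)={2,3,5}: no change
Constraint 2 (W < Y) on D(W)={2,3,5} D(Y)={3,4,6}: no change
Constraint 3 (U != Y) on D(U)={1,3,6} D(Y)={3,4,6}: no change
So after constraint 3: D(U)={1,3,6}, size = 3

Answer: 3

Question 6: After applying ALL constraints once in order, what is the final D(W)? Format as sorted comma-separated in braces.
Constraint 1 (Y != W) on D(Y)={3,4,6} D(W)={2,3,5}: no change
Constraint 2 (W < Y) on D(W)={2,3,5} D(Y)={3,4,6}: no change
Constraint 3 (U != Y) on D(U)={1,3,6} D(Y)={3,4,6}: no change
So after all 3 constraints: D(W) = {2,3,5}

Answer: {2,3,5}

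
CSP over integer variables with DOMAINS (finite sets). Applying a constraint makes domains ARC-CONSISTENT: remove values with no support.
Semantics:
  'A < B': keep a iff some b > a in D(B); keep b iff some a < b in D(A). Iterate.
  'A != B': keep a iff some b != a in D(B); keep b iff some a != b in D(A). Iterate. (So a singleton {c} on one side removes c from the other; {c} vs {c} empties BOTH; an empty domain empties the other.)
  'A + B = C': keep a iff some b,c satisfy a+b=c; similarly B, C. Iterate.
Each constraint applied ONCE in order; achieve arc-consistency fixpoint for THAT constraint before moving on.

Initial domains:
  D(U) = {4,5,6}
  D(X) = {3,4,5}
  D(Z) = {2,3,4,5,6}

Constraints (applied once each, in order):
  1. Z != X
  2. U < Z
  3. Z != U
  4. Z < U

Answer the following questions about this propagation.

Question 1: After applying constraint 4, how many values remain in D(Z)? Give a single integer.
Answer: 0

Derivation:
Constraint 1 (Z != X) on D(Z)={2,3,4,5,6} D(X)={3,4,5}: no change
Constraint 2 (U < Z) on D(U)={4,5,6} D(Z)={2,3,4,5,6}: U {4,5,6}->{4,5}; Z {2,3,4,5,6}->{5,6}
Constraint 3 (Z != U) on D(Z)={5,6} D(U)={4,5}: no change
Constraint 4 (Z < U) on D(Z)={5,6} D(U)={4,5}: Z {5,6}->{}; U {4,5}->{}
So after constraint 4: D(Z)={}, size = 0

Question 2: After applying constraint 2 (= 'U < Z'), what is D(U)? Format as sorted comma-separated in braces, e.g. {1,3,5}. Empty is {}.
Constraint 1 (Z != X) on D(Z)={2,3,4,5,6} D(X)={3,4,5}: no change
Constraint 2 (U < Z) on D(U)={4,5,6} D(Z)={2,3,4,5,6}: U {4,5,6}->{4,5}; Z {2,3,4,5,6}->{5,6}
So after constraint 2: D(U) = {4,5}

Answer: {4,5}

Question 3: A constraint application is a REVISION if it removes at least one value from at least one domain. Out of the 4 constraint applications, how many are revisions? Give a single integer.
Constraint 1 (Z != X) on D(Z)={2,3,4,5,6} D(X)={3,4,5}: no change => not a revision
Constraint 2 (U < Z) on D(U)={4,5,6} D(Z)={2,3,4,5,6}: U {4,5,6}->{4,5}; Z {2,3,4,5,6}->{5,6} => REVISION
Constraint 3 (Z != U) on D(Z)={5,6} D(U)={4,5}: no change => not a revision
Constraint 4 (Z < U) on D(Z)={5,6} D(U)={4,5}: Z {5,6}->{}; U {4,5}->{} => REVISION
Total revisions = 2

Answer: 2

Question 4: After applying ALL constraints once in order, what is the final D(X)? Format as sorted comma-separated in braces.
Answer: {3,4,5}

Derivation:
Constraint 1 (Z != X) on D(Z)={2,3,4,5,6} D(X)={3,4,5}: no change
Constraint 2 (U < Z) on D(U)={4,5,6} D(Z)={2,3,4,5,6}: U {4,5,6}->{4,5}; Z {2,3,4,5,6}->{5,6}
Constraint 3 (Z != U) on D(Z)={5,6} D(U)={4,5}: no change
Constraint 4 (Z < U) on D(Z)={5,6} D(U)={4,5}: Z {5,6}->{}; U {4,5}->{}
So after all 4 constraints: D(X) = {3,4,5}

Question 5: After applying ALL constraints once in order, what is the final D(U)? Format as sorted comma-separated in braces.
Answer: {}

Derivation:
Constraint 1 (Z != X) on D(Z)={2,3,4,5,6} D(X)={3,4,5}: no change
Constraint 2 (U < Z) on D(U)={4,5,6} D(Z)={2,3,4,5,6}: U {4,5,6}->{4,5}; Z {2,3,4,5,6}->{5,6}
Constraint 3 (Z != U) on D(Z)={5,6} D(U)={4,5}: no change
Constraint 4 (Z < U) on D(Z)={5,6} D(U)={4,5}: Z {5,6}->{}; U {4,5}->{}
So after all 4 constraints: D(U) = {}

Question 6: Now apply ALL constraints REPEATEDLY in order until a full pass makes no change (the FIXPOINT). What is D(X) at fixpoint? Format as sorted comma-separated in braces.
Answer: {}

Derivation:
pass 0 (initial): D(X)={3,4,5}
pass 1: U {4,5,6}->{}; Z {2,3,4,5,6}->{}
pass 2: X {3,4,5}->{}
pass 3: no change
Fixpoint after 3 passes: D(X) = {}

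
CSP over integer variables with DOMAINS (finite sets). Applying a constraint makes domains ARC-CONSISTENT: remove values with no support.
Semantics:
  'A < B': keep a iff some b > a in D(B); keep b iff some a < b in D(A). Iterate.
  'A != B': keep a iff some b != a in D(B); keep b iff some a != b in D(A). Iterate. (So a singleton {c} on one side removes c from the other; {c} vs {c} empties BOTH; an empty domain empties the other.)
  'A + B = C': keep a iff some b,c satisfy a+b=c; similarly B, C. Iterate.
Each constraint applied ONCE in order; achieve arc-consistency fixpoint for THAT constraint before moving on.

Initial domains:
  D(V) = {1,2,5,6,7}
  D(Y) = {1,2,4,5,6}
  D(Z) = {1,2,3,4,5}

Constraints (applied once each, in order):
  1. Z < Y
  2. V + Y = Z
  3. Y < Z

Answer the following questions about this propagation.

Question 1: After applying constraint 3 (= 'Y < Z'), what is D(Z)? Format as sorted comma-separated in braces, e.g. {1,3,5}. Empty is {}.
Constraint 1 (Z < Y) on D(Z)={1,2,3,4,5} D(Y)={1,2,4,5,6}: Y {1,2,4,5,6}->{2,4,5,6}
Constraint 2 (V + Y = Z) on D(V)={1,2,5,6,7} D(Y)={2,4,5,6} D(Z)={1,2,3,4,5}: V {1,2,5,6,7}->{1,2}; Y {2,4,5,6}->{2,4}; Z {1,2,3,4,5}->{3,4,5}
Constraint 3 (Y < Z) on D(Y)={2,4} D(Z)={3,4,5}: no change
So after constraint 3: D(Z) = {3,4,5}

Answer: {3,4,5}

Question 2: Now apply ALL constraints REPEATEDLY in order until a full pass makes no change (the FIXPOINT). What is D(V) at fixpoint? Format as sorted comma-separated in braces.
pass 0 (initial): D(V)={1,2,5,6,7}
pass 1: V {1,2,5,6,7}->{1,2}; Y {1,2,4,5,6}->{2,4}; Z {1,2,3,4,5}->{3,4,5}
pass 2: V {1,2}->{}; Y {2,4}->{}; Z {3,4,5}->{}
pass 3: no change
Fixpoint after 3 passes: D(V) = {}

Answer: {}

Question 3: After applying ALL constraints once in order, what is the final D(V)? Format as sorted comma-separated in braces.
Answer: {1,2}

Derivation:
Constraint 1 (Z < Y) on D(Z)={1,2,3,4,5} D(Y)={1,2,4,5,6}: Y {1,2,4,5,6}->{2,4,5,6}
Constraint 2 (V + Y = Z) on D(V)={1,2,5,6,7} D(Y)={2,4,5,6} D(Z)={1,2,3,4,5}: V {1,2,5,6,7}->{1,2}; Y {2,4,5,6}->{2,4}; Z {1,2,3,4,5}->{3,4,5}
Constraint 3 (Y < Z) on D(Y)={2,4} D(Z)={3,4,5}: no change
So after all 3 constraints: D(V) = {1,2}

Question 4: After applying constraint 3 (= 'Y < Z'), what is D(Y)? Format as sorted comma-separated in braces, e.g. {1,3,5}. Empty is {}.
Answer: {2,4}

Derivation:
Constraint 1 (Z < Y) on D(Z)={1,2,3,4,5} D(Y)={1,2,4,5,6}: Y {1,2,4,5,6}->{2,4,5,6}
Constraint 2 (V + Y = Z) on D(V)={1,2,5,6,7} D(Y)={2,4,5,6} D(Z)={1,2,3,4,5}: V {1,2,5,6,7}->{1,2}; Y {2,4,5,6}->{2,4}; Z {1,2,3,4,5}->{3,4,5}
Constraint 3 (Y < Z) on D(Y)={2,4} D(Z)={3,4,5}: no change
So after constraint 3: D(Y) = {2,4}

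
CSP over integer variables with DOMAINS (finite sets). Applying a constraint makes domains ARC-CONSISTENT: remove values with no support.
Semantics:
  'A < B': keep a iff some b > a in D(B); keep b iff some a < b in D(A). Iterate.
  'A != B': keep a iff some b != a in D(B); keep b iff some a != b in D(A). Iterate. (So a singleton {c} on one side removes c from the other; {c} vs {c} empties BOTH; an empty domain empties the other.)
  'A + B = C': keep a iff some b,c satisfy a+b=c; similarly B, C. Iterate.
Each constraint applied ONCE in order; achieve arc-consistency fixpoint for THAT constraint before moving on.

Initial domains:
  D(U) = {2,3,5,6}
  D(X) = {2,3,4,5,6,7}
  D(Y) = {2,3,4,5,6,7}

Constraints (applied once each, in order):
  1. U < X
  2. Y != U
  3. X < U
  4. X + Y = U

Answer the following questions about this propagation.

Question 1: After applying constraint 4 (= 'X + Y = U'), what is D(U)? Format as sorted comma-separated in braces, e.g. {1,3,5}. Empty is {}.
Answer: {5,6}

Derivation:
Constraint 1 (U < X) on D(U)={2,3,5,6} D(X)={2,3,4,5,6,7}: X {2,3,4,5,6,7}->{3,4,5,6,7}
Constraint 2 (Y != U) on D(Y)={2,3,4,5,6,7} D(U)={2,3,5,6}: no change
Constraint 3 (X < U) on D(X)={3,4,5,6,7} D(U)={2,3,5,6}: X {3,4,5,6,7}->{3,4,5}; U {2,3,5,6}->{5,6}
Constraint 4 (X + Y = U) on D(X)={3,4,5} D(Y)={2,3,4,5,6,7} D(U)={5,6}: X {3,4,5}->{3,4}; Y {2,3,4,5,6,7}->{2,3}
So after constraint 4: D(U) = {5,6}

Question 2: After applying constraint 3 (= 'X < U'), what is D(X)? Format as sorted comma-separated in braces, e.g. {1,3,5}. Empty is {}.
Constraint 1 (U < X) on D(U)={2,3,5,6} D(X)={2,3,4,5,6,7}: X {2,3,4,5,6,7}->{3,4,5,6,7}
Constraint 2 (Y != U) on D(Y)={2,3,4,5,6,7} D(U)={2,3,5,6}: no change
Constraint 3 (X < U) on D(X)={3,4,5,6,7} D(U)={2,3,5,6}: X {3,4,5,6,7}->{3,4,5}; U {2,3,5,6}->{5,6}
So after constraint 3: D(X) = {3,4,5}

Answer: {3,4,5}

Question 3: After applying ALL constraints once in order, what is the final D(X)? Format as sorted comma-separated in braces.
Answer: {3,4}

Derivation:
Constraint 1 (U < X) on D(U)={2,3,5,6} D(X)={2,3,4,5,6,7}: X {2,3,4,5,6,7}->{3,4,5,6,7}
Constraint 2 (Y != U) on D(Y)={2,3,4,5,6,7} D(U)={2,3,5,6}: no change
Constraint 3 (X < U) on D(X)={3,4,5,6,7} D(U)={2,3,5,6}: X {3,4,5,6,7}->{3,4,5}; U {2,3,5,6}->{5,6}
Constraint 4 (X + Y = U) on D(X)={3,4,5} D(Y)={2,3,4,5,6,7} D(U)={5,6}: X {3,4,5}->{3,4}; Y {2,3,4,5,6,7}->{2,3}
So after all 4 constraints: D(X) = {3,4}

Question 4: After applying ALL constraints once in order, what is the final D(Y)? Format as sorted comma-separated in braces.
Constraint 1 (U < X) on D(U)={2,3,5,6} D(X)={2,3,4,5,6,7}: X {2,3,4,5,6,7}->{3,4,5,6,7}
Constraint 2 (Y != U) on D(Y)={2,3,4,5,6,7} D(U)={2,3,5,6}: no change
Constraint 3 (X < U) on D(X)={3,4,5,6,7} D(U)={2,3,5,6}: X {3,4,5,6,7}->{3,4,5}; U {2,3,5,6}->{5,6}
Constraint 4 (X + Y = U) on D(X)={3,4,5} D(Y)={2,3,4,5,6,7} D(U)={5,6}: X {3,4,5}->{3,4}; Y {2,3,4,5,6,7}->{2,3}
So after all 4 constraints: D(Y) = {2,3}

Answer: {2,3}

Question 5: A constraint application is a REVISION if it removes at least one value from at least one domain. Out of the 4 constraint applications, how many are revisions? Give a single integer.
Answer: 3

Derivation:
Constraint 1 (U < X) on D(U)={2,3,5,6} D(X)={2,3,4,5,6,7}: X {2,3,4,5,6,7}->{3,4,5,6,7} => REVISION
Constraint 2 (Y != U) on D(Y)={2,3,4,5,6,7} D(U)={2,3,5,6}: no change => not a revision
Constraint 3 (X < U) on D(X)={3,4,5,6,7} D(U)={2,3,5,6}: X {3,4,5,6,7}->{3,4,5}; U {2,3,5,6}->{5,6} => REVISION
Constraint 4 (X + Y = U) on D(X)={3,4,5} D(Y)={2,3,4,5,6,7} D(U)={5,6}: X {3,4,5}->{3,4}; Y {2,3,4,5,6,7}->{2,3} => REVISION
Total revisions = 3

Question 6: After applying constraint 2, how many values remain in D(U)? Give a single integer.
Answer: 4

Derivation:
Constraint 1 (U < X) on D(U)={2,3,5,6} D(X)={2,3,4,5,6,7}: X {2,3,4,5,6,7}->{3,4,5,6,7}
Constraint 2 (Y != U) on D(Y)={2,3,4,5,6,7} D(U)={2,3,5,6}: no change
So after constraint 2: D(U)={2,3,5,6}, size = 4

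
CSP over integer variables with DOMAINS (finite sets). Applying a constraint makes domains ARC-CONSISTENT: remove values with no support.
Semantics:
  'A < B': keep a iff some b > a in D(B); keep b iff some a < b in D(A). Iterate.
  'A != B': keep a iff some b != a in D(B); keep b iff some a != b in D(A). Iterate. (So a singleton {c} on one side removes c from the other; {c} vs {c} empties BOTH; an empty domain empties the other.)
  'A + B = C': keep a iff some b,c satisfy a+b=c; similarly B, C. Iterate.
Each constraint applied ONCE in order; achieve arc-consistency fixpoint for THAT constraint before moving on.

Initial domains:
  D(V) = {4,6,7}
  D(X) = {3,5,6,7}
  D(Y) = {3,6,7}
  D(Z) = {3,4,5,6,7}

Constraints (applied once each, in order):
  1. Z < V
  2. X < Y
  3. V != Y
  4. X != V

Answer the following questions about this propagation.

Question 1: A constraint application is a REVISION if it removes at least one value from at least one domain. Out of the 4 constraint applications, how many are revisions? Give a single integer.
Answer: 2

Derivation:
Constraint 1 (Z < V) on D(Z)={3,4,5,6,7} D(V)={4,6,7}: Z {3,4,5,6,7}->{3,4,5,6} => REVISION
Constraint 2 (X < Y) on D(X)={3,5,6,7} D(Y)={3,6,7}: X {3,5,6,7}->{3,5,6}; Y {3,6,7}->{6,7} => REVISION
Constraint 3 (V != Y) on D(V)={4,6,7} D(Y)={6,7}: no change => not a revision
Constraint 4 (X != V) on D(X)={3,5,6} D(V)={4,6,7}: no change => not a revision
Total revisions = 2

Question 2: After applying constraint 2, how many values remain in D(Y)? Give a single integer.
Constraint 1 (Z < V) on D(Z)={3,4,5,6,7} D(V)={4,6,7}: Z {3,4,5,6,7}->{3,4,5,6}
Constraint 2 (X < Y) on D(X)={3,5,6,7} D(Y)={3,6,7}: X {3,5,6,7}->{3,5,6}; Y {3,6,7}->{6,7}
So after constraint 2: D(Y)={6,7}, size = 2

Answer: 2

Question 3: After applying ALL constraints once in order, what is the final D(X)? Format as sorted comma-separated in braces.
Constraint 1 (Z < V) on D(Z)={3,4,5,6,7} D(V)={4,6,7}: Z {3,4,5,6,7}->{3,4,5,6}
Constraint 2 (X < Y) on D(X)={3,5,6,7} D(Y)={3,6,7}: X {3,5,6,7}->{3,5,6}; Y {3,6,7}->{6,7}
Constraint 3 (V != Y) on D(V)={4,6,7} D(Y)={6,7}: no change
Constraint 4 (X != V) on D(X)={3,5,6} D(V)={4,6,7}: no change
So after all 4 constraints: D(X) = {3,5,6}

Answer: {3,5,6}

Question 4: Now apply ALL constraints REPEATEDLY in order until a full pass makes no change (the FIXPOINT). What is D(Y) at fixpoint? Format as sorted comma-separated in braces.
Answer: {6,7}

Derivation:
pass 0 (initial): D(Y)={3,6,7}
pass 1: X {3,5,6,7}->{3,5,6}; Y {3,6,7}->{6,7}; Z {3,4,5,6,7}->{3,4,5,6}
pass 2: no change
Fixpoint after 2 passes: D(Y) = {6,7}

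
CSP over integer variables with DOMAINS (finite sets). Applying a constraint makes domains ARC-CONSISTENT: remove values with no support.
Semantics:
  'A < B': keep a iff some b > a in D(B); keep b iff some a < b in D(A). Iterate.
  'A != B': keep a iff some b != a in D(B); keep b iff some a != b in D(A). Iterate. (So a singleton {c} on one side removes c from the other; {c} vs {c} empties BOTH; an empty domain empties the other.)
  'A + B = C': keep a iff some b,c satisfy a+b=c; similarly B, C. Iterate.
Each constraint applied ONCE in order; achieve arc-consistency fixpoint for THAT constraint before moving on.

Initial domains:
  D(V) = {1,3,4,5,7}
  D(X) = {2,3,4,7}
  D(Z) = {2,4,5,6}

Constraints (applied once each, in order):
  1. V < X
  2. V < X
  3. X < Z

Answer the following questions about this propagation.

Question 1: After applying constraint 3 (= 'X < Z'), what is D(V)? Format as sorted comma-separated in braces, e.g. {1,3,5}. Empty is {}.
Answer: {1,3,4,5}

Derivation:
Constraint 1 (V < X) on D(V)={1,3,4,5,7} D(X)={2,3,4,7}: V {1,3,4,5,7}->{1,3,4,5}
Constraint 2 (V < X) on D(V)={1,3,4,5} D(X)={2,3,4,7}: no change
Constraint 3 (X < Z) on D(X)={2,3,4,7} D(Z)={2,4,5,6}: X {2,3,4,7}->{2,3,4}; Z {2,4,5,6}->{4,5,6}
So after constraint 3: D(V) = {1,3,4,5}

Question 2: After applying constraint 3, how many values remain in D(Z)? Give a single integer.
Answer: 3

Derivation:
Constraint 1 (V < X) on D(V)={1,3,4,5,7} D(X)={2,3,4,7}: V {1,3,4,5,7}->{1,3,4,5}
Constraint 2 (V < X) on D(V)={1,3,4,5} D(X)={2,3,4,7}: no change
Constraint 3 (X < Z) on D(X)={2,3,4,7} D(Z)={2,4,5,6}: X {2,3,4,7}->{2,3,4}; Z {2,4,5,6}->{4,5,6}
So after constraint 3: D(Z)={4,5,6}, size = 3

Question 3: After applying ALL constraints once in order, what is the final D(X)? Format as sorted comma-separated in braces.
Answer: {2,3,4}

Derivation:
Constraint 1 (V < X) on D(V)={1,3,4,5,7} D(X)={2,3,4,7}: V {1,3,4,5,7}->{1,3,4,5}
Constraint 2 (V < X) on D(V)={1,3,4,5} D(X)={2,3,4,7}: no change
Constraint 3 (X < Z) on D(X)={2,3,4,7} D(Z)={2,4,5,6}: X {2,3,4,7}->{2,3,4}; Z {2,4,5,6}->{4,5,6}
So after all 3 constraints: D(X) = {2,3,4}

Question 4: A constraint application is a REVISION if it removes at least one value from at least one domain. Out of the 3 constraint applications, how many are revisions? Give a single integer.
Constraint 1 (V < X) on D(V)={1,3,4,5,7} D(X)={2,3,4,7}: V {1,3,4,5,7}->{1,3,4,5} => REVISION
Constraint 2 (V < X) on D(V)={1,3,4,5} D(X)={2,3,4,7}: no change => not a revision
Constraint 3 (X < Z) on D(X)={2,3,4,7} D(Z)={2,4,5,6}: X {2,3,4,7}->{2,3,4}; Z {2,4,5,6}->{4,5,6} => REVISION
Total revisions = 2

Answer: 2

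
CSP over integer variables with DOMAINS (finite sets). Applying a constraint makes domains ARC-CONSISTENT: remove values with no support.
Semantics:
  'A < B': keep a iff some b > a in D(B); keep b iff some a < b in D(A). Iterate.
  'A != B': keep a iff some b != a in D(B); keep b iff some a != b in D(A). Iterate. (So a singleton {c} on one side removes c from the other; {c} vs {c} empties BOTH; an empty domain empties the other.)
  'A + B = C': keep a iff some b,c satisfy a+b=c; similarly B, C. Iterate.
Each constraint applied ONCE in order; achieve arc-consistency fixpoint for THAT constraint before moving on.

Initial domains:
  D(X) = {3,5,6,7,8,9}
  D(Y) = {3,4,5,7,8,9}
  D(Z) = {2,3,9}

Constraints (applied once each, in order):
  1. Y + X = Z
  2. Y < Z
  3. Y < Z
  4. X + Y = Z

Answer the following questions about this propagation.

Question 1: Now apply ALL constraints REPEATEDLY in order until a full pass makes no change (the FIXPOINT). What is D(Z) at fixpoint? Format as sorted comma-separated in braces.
Answer: {9}

Derivation:
pass 0 (initial): D(Z)={2,3,9}
pass 1: X {3,5,6,7,8,9}->{5,6}; Y {3,4,5,7,8,9}->{3,4}; Z {2,3,9}->{9}
pass 2: no change
Fixpoint after 2 passes: D(Z) = {9}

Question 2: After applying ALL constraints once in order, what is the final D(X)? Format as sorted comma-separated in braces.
Constraint 1 (Y + X = Z) on D(Y)={3,4,5,7,8,9} D(X)={3,5,6,7,8,9} D(Z)={2,3,9}: Y {3,4,5,7,8,9}->{3,4}; X {3,5,6,7,8,9}->{5,6}; Z {2,3,9}->{9}
Constraint 2 (Y < Z) on D(Y)={3,4} D(Z)={9}: no change
Constraint 3 (Y < Z) on D(Y)={3,4} D(Z)={9}: no change
Constraint 4 (X + Y = Z) on D(X)={5,6} D(Y)={3,4} D(Z)={9}: no change
So after all 4 constraints: D(X) = {5,6}

Answer: {5,6}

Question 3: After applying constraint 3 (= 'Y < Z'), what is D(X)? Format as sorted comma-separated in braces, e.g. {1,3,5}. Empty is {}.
Answer: {5,6}

Derivation:
Constraint 1 (Y + X = Z) on D(Y)={3,4,5,7,8,9} D(X)={3,5,6,7,8,9} D(Z)={2,3,9}: Y {3,4,5,7,8,9}->{3,4}; X {3,5,6,7,8,9}->{5,6}; Z {2,3,9}->{9}
Constraint 2 (Y < Z) on D(Y)={3,4} D(Z)={9}: no change
Constraint 3 (Y < Z) on D(Y)={3,4} D(Z)={9}: no change
So after constraint 3: D(X) = {5,6}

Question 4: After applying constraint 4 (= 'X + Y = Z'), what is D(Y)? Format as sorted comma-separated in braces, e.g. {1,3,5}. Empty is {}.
Answer: {3,4}

Derivation:
Constraint 1 (Y + X = Z) on D(Y)={3,4,5,7,8,9} D(X)={3,5,6,7,8,9} D(Z)={2,3,9}: Y {3,4,5,7,8,9}->{3,4}; X {3,5,6,7,8,9}->{5,6}; Z {2,3,9}->{9}
Constraint 2 (Y < Z) on D(Y)={3,4} D(Z)={9}: no change
Constraint 3 (Y < Z) on D(Y)={3,4} D(Z)={9}: no change
Constraint 4 (X + Y = Z) on D(X)={5,6} D(Y)={3,4} D(Z)={9}: no change
So after constraint 4: D(Y) = {3,4}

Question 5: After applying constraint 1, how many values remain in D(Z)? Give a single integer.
Answer: 1

Derivation:
Constraint 1 (Y + X = Z) on D(Y)={3,4,5,7,8,9} D(X)={3,5,6,7,8,9} D(Z)={2,3,9}: Y {3,4,5,7,8,9}->{3,4}; X {3,5,6,7,8,9}->{5,6}; Z {2,3,9}->{9}
So after constraint 1: D(Z)={9}, size = 1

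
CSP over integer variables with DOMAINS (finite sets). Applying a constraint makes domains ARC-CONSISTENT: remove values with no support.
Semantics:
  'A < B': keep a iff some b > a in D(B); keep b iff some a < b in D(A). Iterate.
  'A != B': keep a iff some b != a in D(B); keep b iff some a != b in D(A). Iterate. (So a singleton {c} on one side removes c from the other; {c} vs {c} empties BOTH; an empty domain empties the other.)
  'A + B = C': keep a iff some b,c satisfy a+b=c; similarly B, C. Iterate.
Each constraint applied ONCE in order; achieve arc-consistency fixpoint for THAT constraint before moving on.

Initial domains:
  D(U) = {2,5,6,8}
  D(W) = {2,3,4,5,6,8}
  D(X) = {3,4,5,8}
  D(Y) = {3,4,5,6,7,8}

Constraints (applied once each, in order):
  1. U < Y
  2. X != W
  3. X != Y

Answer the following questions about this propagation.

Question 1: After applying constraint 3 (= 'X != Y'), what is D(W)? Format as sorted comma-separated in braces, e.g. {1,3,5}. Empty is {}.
Answer: {2,3,4,5,6,8}

Derivation:
Constraint 1 (U < Y) on D(U)={2,5,6,8} D(Y)={3,4,5,6,7,8}: U {2,5,6,8}->{2,5,6}
Constraint 2 (X != W) on D(X)={3,4,5,8} D(W)={2,3,4,5,6,8}: no change
Constraint 3 (X != Y) on D(X)={3,4,5,8} D(Y)={3,4,5,6,7,8}: no change
So after constraint 3: D(W) = {2,3,4,5,6,8}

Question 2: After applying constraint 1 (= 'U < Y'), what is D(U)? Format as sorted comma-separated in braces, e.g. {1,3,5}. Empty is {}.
Answer: {2,5,6}

Derivation:
Constraint 1 (U < Y) on D(U)={2,5,6,8} D(Y)={3,4,5,6,7,8}: U {2,5,6,8}->{2,5,6}
So after constraint 1: D(U) = {2,5,6}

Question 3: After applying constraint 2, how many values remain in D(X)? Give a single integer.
Answer: 4

Derivation:
Constraint 1 (U < Y) on D(U)={2,5,6,8} D(Y)={3,4,5,6,7,8}: U {2,5,6,8}->{2,5,6}
Constraint 2 (X != W) on D(X)={3,4,5,8} D(W)={2,3,4,5,6,8}: no change
So after constraint 2: D(X)={3,4,5,8}, size = 4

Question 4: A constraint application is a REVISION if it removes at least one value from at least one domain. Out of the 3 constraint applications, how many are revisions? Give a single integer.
Constraint 1 (U < Y) on D(U)={2,5,6,8} D(Y)={3,4,5,6,7,8}: U {2,5,6,8}->{2,5,6} => REVISION
Constraint 2 (X != W) on D(X)={3,4,5,8} D(W)={2,3,4,5,6,8}: no change => not a revision
Constraint 3 (X != Y) on D(X)={3,4,5,8} D(Y)={3,4,5,6,7,8}: no change => not a revision
Total revisions = 1

Answer: 1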